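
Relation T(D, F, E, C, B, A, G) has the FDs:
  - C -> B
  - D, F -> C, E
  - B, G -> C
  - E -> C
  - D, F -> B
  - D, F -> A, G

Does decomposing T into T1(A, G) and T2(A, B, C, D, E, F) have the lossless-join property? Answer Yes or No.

T1 ∩ T2 = {A}; its closure under F is {A}.
Neither T1 nor T2 is contained in that closure, so the decomposition is lossy.

No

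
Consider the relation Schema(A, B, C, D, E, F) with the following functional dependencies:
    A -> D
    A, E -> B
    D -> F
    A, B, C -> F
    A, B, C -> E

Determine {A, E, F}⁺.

Start with {A, E, F}.
A -> D applies; add {D} → now {A, D, E, F}.
A, E -> B applies; add {B} → now {A, B, D, E, F}.
No further FD applies.

{A, B, D, E, F}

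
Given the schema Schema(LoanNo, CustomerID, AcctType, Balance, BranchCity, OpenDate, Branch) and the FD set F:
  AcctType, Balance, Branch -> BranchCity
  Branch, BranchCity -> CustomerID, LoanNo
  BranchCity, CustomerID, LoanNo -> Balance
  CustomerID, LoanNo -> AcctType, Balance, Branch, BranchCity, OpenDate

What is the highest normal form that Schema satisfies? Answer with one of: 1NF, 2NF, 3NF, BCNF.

Candidate keys: {AcctType, Balance, Branch}, {Branch, BranchCity}, {CustomerID, LoanNo}. Prime attributes: {AcctType, Balance, Branch, BranchCity, CustomerID, LoanNo}.
Every FD has a superkey on the left, so the relation is in BCNF.

BCNF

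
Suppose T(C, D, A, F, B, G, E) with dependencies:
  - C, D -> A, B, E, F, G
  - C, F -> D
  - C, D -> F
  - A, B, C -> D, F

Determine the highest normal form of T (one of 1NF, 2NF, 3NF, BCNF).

Candidate keys: {A, B, C}, {C, D}, {C, F}. Prime attributes: {A, B, C, D, F}.
Each dependency's left side is a superkey — BCNF holds.

BCNF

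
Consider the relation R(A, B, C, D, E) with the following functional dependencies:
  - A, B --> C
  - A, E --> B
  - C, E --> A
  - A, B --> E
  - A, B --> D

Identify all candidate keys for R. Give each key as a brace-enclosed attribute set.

{A, B}⁺ = {A, B, C, D, E}, which is every attribute, so {A, B} is a candidate key.
{A, E}⁺ = {A, B, C, D, E}, which is every attribute, so {A, E} is a candidate key.
{C, E}⁺ = {A, B, C, D, E}, which is every attribute, so {C, E} is a candidate key.
No proper subset of any of these is a key, and no other minimal superkey exists.

{A, B}, {A, E}, {C, E}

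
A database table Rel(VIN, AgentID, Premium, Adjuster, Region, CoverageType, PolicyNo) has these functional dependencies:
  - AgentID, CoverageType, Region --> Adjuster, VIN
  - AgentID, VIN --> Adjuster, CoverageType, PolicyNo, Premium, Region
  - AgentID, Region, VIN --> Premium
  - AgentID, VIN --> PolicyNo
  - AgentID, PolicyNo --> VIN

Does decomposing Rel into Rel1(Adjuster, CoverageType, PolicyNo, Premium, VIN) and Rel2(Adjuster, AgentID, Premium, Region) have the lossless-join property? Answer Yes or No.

Common attributes: {Adjuster, Premium}; their closure is {Adjuster, Premium}.
Rel1 ⊄ {Adjuster, Premium} and Rel2 ⊄ {Adjuster, Premium}, so the split is lossy.

No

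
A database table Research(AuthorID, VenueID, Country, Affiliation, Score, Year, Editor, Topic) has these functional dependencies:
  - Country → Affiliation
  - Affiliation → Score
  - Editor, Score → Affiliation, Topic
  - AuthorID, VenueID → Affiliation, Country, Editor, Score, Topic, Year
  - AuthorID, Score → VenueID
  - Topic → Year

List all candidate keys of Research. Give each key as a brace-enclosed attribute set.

{Affiliation, AuthorID}, {AuthorID, Country}, {AuthorID, Score}, {AuthorID, VenueID}

Attributes never on any right-hand side: {AuthorID} — every candidate key must contain it.
{Affiliation, AuthorID} is a candidate key since {Affiliation, AuthorID}⁺ = {Affiliation, AuthorID, Country, Editor, Score, Topic, VenueID, Year} covers every attribute.
{AuthorID, Country} is a candidate key since {AuthorID, Country}⁺ = {Affiliation, AuthorID, Country, Editor, Score, Topic, VenueID, Year} covers every attribute.
{AuthorID, Score} is a candidate key since {AuthorID, Score}⁺ = {Affiliation, AuthorID, Country, Editor, Score, Topic, VenueID, Year} covers every attribute.
{AuthorID, VenueID} is a candidate key since {AuthorID, VenueID}⁺ = {Affiliation, AuthorID, Country, Editor, Score, Topic, VenueID, Year} covers every attribute.
No proper subset of any of these is a key, and no other minimal superkey exists.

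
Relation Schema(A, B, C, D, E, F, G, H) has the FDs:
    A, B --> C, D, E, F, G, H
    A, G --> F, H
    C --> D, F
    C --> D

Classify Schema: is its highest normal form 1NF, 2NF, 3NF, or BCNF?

2NF

Candidate key: {A, B}. Prime attributes: {A, B}.
A, G --> F, H: {A, G}⁺ = {A, F, G, H}, which is not all of the attributes, so the left side is not a superkey — BCNF is violated.
A, G --> F, H determines the non-prime attributes {F, H} from a non-superkey — 3NF is violated.
No non-prime attribute depends on a proper subset of any candidate key, so 2NF holds.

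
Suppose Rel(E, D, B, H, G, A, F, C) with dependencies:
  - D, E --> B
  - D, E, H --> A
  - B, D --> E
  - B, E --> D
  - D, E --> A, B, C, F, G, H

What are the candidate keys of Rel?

{B, D}⁺ = {A, B, C, D, E, F, G, H} — all of the relation — so {B, D} is a candidate key.
{B, E}⁺ = {A, B, C, D, E, F, G, H} — all of the relation — so {B, E} is a candidate key.
{D, E}⁺ = {A, B, C, D, E, F, G, H} — all of the relation — so {D, E} is a candidate key.
These are minimal and exhaustive — every other superkey contains one of them.

{B, D}, {B, E}, {D, E}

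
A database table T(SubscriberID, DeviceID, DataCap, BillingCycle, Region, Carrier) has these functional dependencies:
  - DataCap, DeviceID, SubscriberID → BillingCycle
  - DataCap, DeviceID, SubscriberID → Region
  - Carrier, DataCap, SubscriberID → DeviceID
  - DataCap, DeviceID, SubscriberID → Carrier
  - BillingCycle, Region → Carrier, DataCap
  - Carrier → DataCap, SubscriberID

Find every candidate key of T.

{BillingCycle, Region}, {Carrier}, {DataCap, DeviceID, SubscriberID}

Closure of {Carrier} is {BillingCycle, Carrier, DataCap, DeviceID, Region, SubscriberID}, the whole schema; {Carrier} is a candidate key.
Closure of {BillingCycle, Region} is {BillingCycle, Carrier, DataCap, DeviceID, Region, SubscriberID}, the whole schema; {BillingCycle, Region} is a candidate key.
Closure of {DataCap, DeviceID, SubscriberID} is {BillingCycle, Carrier, DataCap, DeviceID, Region, SubscriberID}, the whole schema; {DataCap, DeviceID, SubscriberID} is a candidate key.
These are minimal and exhaustive — every other superkey contains one of them.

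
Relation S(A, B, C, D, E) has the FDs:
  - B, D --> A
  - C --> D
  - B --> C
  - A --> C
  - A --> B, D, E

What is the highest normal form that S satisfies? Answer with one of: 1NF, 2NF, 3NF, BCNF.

Candidate keys: {A}, {B}. Prime attributes: {A, B}.
For C --> D we have {C}⁺ = {C, D}; {C} is not a superkey, so BCNF fails.
Because {D} is non-prime and the left side of C --> D is not a superkey, the relation is not in 3NF.
Every candidate key is a single attribute, so no partial dependency is possible; 2NF holds.

2NF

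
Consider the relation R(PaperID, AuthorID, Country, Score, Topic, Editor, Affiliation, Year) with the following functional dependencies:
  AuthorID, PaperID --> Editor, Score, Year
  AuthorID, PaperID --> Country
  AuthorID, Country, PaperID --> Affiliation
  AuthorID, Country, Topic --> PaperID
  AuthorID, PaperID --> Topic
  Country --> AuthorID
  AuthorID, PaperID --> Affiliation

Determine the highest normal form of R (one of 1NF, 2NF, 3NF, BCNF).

3NF

Candidate keys: {AuthorID, PaperID}, {Country, PaperID}, {Country, Topic}. Prime attributes: {AuthorID, Country, PaperID, Topic}.
For Country --> AuthorID we have {Country}⁺ = {AuthorID, Country}; {Country} is not a superkey, so BCNF fails.
Its right-hand attributes {AuthorID} are all prime, as are those of every other non-superkey FD — the relation is in 3NF.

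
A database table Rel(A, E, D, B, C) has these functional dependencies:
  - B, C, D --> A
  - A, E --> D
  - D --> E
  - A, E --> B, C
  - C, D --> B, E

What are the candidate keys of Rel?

Closure of {A, D} is {A, B, C, D, E}, the whole schema; {A, D} is a candidate key.
Closure of {A, E} is {A, B, C, D, E}, the whole schema; {A, E} is a candidate key.
Closure of {C, D} is {A, B, C, D, E}, the whole schema; {C, D} is a candidate key.
These are minimal and exhaustive — every other superkey contains one of them.

{A, D}, {A, E}, {C, D}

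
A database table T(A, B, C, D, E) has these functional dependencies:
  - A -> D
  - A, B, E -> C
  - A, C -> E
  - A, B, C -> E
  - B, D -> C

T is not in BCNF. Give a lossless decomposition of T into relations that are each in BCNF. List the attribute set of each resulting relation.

Candidate key of the original relation: {A, B}.
Within {A, B, C, D, E}: {A}⁺ ∩ {A, B, C, D, E} = {A, D}, not the whole set, so A -> D violates BCNF; decompose into {A, D} and {A, B, C, E}.
{A, D}: every determinant is a superkey — BCNF.
Within {A, B, C, E}: {A, C}⁺ ∩ {A, B, C, E} = {A, C, E}, not the whole set, so A, C -> E violates BCNF; decompose into {A, C, E} and {A, B, C}.
{A, C, E}: every determinant is a superkey — BCNF.
{A, B, C}: every determinant is a superkey — BCNF.

{A, B, C}; {A, C, E}; {A, D}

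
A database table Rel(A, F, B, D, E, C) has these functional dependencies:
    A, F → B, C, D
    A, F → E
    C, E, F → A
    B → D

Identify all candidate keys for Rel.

{A, F}, {C, E, F}

Attributes never on any right-hand side: {F} — every candidate key must contain it.
{A, F}⁺ = {A, B, C, D, E, F}, which is every attribute, so {A, F} is a candidate key.
{C, E, F}⁺ = {A, B, C, D, E, F}, which is every attribute, so {C, E, F} is a candidate key.
Any other superkey properly contains one of these, so there are no further candidate keys.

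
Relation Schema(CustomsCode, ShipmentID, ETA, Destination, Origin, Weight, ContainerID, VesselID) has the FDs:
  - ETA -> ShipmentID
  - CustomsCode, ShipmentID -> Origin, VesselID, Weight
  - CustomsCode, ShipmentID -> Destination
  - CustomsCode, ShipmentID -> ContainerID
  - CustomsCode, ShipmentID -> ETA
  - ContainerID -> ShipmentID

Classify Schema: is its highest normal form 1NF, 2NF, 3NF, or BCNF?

Candidate keys: {ContainerID, CustomsCode}, {CustomsCode, ETA}, {CustomsCode, ShipmentID}. Prime attributes: {ContainerID, CustomsCode, ETA, ShipmentID}.
ETA -> ShipmentID breaks BCNF: {ETA}⁺ = {ETA, ShipmentID}, so {ETA} is not a superkey.
Since {ShipmentID} ⊆ prime attributes and every other non-superkey FD also has a prime right side, the schema is in 3NF.

3NF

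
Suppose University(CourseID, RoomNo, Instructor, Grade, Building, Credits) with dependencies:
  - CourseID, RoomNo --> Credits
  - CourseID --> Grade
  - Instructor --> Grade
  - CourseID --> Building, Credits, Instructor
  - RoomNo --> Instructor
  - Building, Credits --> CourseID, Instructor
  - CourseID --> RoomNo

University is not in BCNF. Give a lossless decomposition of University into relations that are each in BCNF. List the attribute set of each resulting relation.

Candidate keys of the original relation: {Building, Credits}, {CourseID}.
Within {Building, CourseID, Credits, Grade, Instructor, RoomNo}: {Instructor}⁺ ∩ {Building, CourseID, Credits, Grade, Instructor, RoomNo} = {Grade, Instructor}, not the whole set, so Instructor --> Grade violates BCNF; decompose into {Grade, Instructor} and {Building, CourseID, Credits, Instructor, RoomNo}.
{Grade, Instructor} has no BCNF violation.
Within {Building, CourseID, Credits, Instructor, RoomNo}: {RoomNo}⁺ ∩ {Building, CourseID, Credits, Instructor, RoomNo} = {Instructor, RoomNo}, not the whole set, so RoomNo --> Instructor violates BCNF; decompose into {Instructor, RoomNo} and {Building, CourseID, Credits, RoomNo}.
{Instructor, RoomNo} has no BCNF violation.
{Building, CourseID, Credits, RoomNo} has no BCNF violation.

{Building, CourseID, Credits, RoomNo}; {Grade, Instructor}; {Instructor, RoomNo}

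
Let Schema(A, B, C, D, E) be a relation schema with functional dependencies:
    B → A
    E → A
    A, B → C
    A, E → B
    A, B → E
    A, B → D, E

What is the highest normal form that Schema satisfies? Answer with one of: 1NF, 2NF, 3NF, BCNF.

BCNF

Candidate keys: {B}, {E}. Prime attributes: {B, E}.
The left-hand side of every FD is a superkey, so BCNF is satisfied.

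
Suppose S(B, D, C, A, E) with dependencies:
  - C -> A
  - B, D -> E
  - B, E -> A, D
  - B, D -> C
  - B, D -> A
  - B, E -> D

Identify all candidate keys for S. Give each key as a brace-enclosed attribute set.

No FD produces {B}, so it must be in every candidate key.
{B, D}⁺ = {A, B, C, D, E}, which is every attribute, so {B, D} is a candidate key.
{B, E}⁺ = {A, B, C, D, E}, which is every attribute, so {B, E} is a candidate key.
These are minimal and exhaustive — every other superkey contains one of them.

{B, D}, {B, E}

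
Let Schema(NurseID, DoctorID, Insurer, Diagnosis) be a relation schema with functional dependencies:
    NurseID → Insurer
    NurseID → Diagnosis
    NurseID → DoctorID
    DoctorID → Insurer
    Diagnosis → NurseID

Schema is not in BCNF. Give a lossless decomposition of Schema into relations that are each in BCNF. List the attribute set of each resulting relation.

Candidate keys of the original relation: {Diagnosis}, {NurseID}.
{Diagnosis, DoctorID, Insurer, NurseID}: {DoctorID} determines {DoctorID, Insurer} here but is not a superkey — split on DoctorID → Insurer, giving {DoctorID, Insurer} and {Diagnosis, DoctorID, NurseID}.
{DoctorID, Insurer} is in BCNF.
{Diagnosis, DoctorID, NurseID} is in BCNF.

{Diagnosis, DoctorID, NurseID}; {DoctorID, Insurer}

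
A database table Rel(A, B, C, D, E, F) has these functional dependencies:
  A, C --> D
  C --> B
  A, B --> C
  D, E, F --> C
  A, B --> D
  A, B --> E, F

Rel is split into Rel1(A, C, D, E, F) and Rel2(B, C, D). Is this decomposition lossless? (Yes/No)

Rel1 ∩ Rel2 = {C, D}; its closure under F is {B, C, D}.
Since Rel2 ⊆ {B, C, D}, the intersection is a superkey of Rel2; the decomposition is lossless.

Yes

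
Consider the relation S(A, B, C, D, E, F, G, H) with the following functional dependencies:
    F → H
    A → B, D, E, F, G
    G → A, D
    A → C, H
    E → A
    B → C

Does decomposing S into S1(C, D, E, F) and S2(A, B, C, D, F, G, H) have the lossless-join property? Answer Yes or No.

S1 ∩ S2 = {C, D, F}; its closure under F is {C, D, F, H}.
The closure covers neither S1 nor S2 entirely; the join is not lossless.

No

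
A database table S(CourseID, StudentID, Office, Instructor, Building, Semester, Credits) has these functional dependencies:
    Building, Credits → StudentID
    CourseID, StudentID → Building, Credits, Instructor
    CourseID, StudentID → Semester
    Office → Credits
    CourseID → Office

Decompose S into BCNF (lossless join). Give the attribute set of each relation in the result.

Candidate keys of the original relation: {Building, CourseID}, {CourseID, StudentID}.
In {Building, CourseID, Credits, Instructor, Office, Semester, StudentID}, {Building, Credits} is not a superkey ({Building, Credits}⁺ restricted to this set is {Building, Credits, StudentID}), so split on Building, Credits → StudentID into {Building, Credits, StudentID} and {Building, CourseID, Credits, Instructor, Office, Semester}.
{Building, Credits, StudentID} is in BCNF.
In {Building, CourseID, Credits, Instructor, Office, Semester}, {Office} is not a superkey ({Office}⁺ restricted to this set is {Credits, Office}), so split on Office → Credits into {Credits, Office} and {Building, CourseID, Instructor, Office, Semester}.
{Credits, Office} is in BCNF.
In {Building, CourseID, Instructor, Office, Semester}, {CourseID} is not a superkey ({CourseID}⁺ restricted to this set is {CourseID, Office}), so split on CourseID → Office into {CourseID, Office} and {Building, CourseID, Instructor, Semester}.
{CourseID, Office} is in BCNF.
{Building, CourseID, Instructor, Semester} is in BCNF.

{Building, CourseID, Instructor, Semester}; {Building, Credits, StudentID}; {CourseID, Office}; {Credits, Office}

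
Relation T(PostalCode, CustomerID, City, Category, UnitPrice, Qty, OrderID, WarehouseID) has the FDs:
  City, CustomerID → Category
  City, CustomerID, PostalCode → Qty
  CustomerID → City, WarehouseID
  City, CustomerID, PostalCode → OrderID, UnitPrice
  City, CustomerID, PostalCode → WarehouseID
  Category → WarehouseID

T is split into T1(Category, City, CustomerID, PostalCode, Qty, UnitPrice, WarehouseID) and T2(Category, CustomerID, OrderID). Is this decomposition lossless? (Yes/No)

Common attributes: {Category, CustomerID}; their closure is {Category, City, CustomerID, WarehouseID}.
Neither T1 nor T2 is contained in that closure, so the decomposition is lossy.

No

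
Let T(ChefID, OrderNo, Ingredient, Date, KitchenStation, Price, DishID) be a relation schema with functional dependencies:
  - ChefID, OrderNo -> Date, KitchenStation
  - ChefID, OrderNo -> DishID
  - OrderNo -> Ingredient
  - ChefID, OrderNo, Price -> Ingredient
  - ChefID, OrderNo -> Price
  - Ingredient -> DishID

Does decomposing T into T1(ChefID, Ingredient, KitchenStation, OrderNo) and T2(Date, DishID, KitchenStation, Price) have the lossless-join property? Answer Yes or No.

No

T1 ∩ T2 = {KitchenStation}; its closure under F is {KitchenStation}.
Neither T1 nor T2 is contained in that closure, so the decomposition is lossy.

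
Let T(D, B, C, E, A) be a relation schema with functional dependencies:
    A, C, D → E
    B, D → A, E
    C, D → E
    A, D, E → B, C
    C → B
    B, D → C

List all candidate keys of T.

{A, D, E}, {B, D}, {C, D}

Attributes never on any right-hand side: {D} — every candidate key must contain it.
{B, D}⁺ = {A, B, C, D, E} — all of the relation — so {B, D} is a candidate key.
{C, D}⁺ = {A, B, C, D, E} — all of the relation — so {C, D} is a candidate key.
{A, D, E}⁺ = {A, B, C, D, E} — all of the relation — so {A, D, E} is a candidate key.
These are minimal and exhaustive — every other superkey contains one of them.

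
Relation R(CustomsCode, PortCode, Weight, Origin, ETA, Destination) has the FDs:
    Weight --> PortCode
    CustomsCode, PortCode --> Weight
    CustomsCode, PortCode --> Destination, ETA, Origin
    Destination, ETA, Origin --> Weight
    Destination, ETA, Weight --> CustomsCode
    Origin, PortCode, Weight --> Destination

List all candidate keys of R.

{CustomsCode, PortCode}, {CustomsCode, Weight}, {Destination, ETA, Origin}, {Destination, ETA, Weight}, {ETA, Origin, Weight}

{CustomsCode, PortCode} is a candidate key since {CustomsCode, PortCode}⁺ = {CustomsCode, Destination, ETA, Origin, PortCode, Weight} covers every attribute.
{CustomsCode, Weight} is a candidate key since {CustomsCode, Weight}⁺ = {CustomsCode, Destination, ETA, Origin, PortCode, Weight} covers every attribute.
{Destination, ETA, Origin} is a candidate key since {Destination, ETA, Origin}⁺ = {CustomsCode, Destination, ETA, Origin, PortCode, Weight} covers every attribute.
{Destination, ETA, Weight} is a candidate key since {Destination, ETA, Weight}⁺ = {CustomsCode, Destination, ETA, Origin, PortCode, Weight} covers every attribute.
{ETA, Origin, Weight} is a candidate key since {ETA, Origin, Weight}⁺ = {CustomsCode, Destination, ETA, Origin, PortCode, Weight} covers every attribute.
No proper subset of any of these is a key, and no other minimal superkey exists.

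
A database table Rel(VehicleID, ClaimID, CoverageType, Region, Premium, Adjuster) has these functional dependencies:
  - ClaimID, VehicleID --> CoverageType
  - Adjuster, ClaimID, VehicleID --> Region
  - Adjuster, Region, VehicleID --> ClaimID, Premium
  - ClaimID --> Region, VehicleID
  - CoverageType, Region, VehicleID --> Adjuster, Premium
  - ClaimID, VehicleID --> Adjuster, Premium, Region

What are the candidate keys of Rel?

Closure of {ClaimID} is {Adjuster, ClaimID, CoverageType, Premium, Region, VehicleID}, the whole schema; {ClaimID} is a candidate key.
Closure of {Adjuster, Region, VehicleID} is {Adjuster, ClaimID, CoverageType, Premium, Region, VehicleID}, the whole schema; {Adjuster, Region, VehicleID} is a candidate key.
Closure of {CoverageType, Region, VehicleID} is {Adjuster, ClaimID, CoverageType, Premium, Region, VehicleID}, the whole schema; {CoverageType, Region, VehicleID} is a candidate key.
No proper subset of any of these is a key, and no other minimal superkey exists.

{Adjuster, Region, VehicleID}, {ClaimID}, {CoverageType, Region, VehicleID}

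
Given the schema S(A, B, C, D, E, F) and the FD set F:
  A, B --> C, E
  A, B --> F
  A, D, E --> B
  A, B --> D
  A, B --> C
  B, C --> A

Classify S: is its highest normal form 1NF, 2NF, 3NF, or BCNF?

BCNF

Candidate keys: {A, B}, {A, D, E}, {B, C}. Prime attributes: {A, B, C, D, E}.
Each dependency's left side is a superkey — BCNF holds.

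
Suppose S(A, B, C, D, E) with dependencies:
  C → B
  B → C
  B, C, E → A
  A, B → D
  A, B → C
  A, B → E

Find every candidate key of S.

{A, B}, {A, C}, {B, E}, {C, E}

{A, B} is a candidate key since {A, B}⁺ = {A, B, C, D, E} covers every attribute.
{A, C} is a candidate key since {A, C}⁺ = {A, B, C, D, E} covers every attribute.
{B, E} is a candidate key since {B, E}⁺ = {A, B, C, D, E} covers every attribute.
{C, E} is a candidate key since {C, E}⁺ = {A, B, C, D, E} covers every attribute.
No proper subset of any of these is a key, and no other minimal superkey exists.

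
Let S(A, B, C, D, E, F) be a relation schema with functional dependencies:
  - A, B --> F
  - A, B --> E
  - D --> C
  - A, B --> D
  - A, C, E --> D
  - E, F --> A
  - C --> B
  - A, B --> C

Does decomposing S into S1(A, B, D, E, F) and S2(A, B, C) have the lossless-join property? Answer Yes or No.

S1 ∩ S2 = {A, B}; its closure under F is {A, B, C, D, E, F}.
Since S1 ⊆ {A, B, C, D, E, F}, the intersection is a superkey of S1; the decomposition is lossless.

Yes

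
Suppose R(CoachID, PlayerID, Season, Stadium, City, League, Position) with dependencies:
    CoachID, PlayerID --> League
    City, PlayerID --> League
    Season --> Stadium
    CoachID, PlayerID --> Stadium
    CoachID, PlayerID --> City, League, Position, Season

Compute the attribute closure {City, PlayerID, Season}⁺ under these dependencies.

{City, League, PlayerID, Season, Stadium}

Start with {City, PlayerID, Season}.
City, PlayerID --> League applies; add {League} → now {City, League, PlayerID, Season}.
Season --> Stadium applies; add {Stadium} → now {City, League, PlayerID, Season, Stadium}.
No further FD applies.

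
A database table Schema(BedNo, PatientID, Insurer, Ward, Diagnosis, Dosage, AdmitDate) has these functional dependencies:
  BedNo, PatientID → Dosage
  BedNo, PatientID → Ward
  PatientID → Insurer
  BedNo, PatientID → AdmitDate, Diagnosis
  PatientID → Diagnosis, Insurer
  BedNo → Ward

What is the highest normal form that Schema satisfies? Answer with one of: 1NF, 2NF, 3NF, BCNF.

1NF

Candidate key: {BedNo, PatientID}. Prime attributes: {BedNo, PatientID}.
PatientID → Insurer: {PatientID}⁺ = {Diagnosis, Insurer, PatientID}, which is not all of the attributes, so the left side is not a superkey — BCNF is violated.
Because {Insurer} is non-prime and the left side of PatientID → Insurer is not a superkey, the relation is not in 3NF.
The proper key subset {BedNo} of {BedNo, PatientID} determines non-prime {Ward}, so the relation is not even in 2NF.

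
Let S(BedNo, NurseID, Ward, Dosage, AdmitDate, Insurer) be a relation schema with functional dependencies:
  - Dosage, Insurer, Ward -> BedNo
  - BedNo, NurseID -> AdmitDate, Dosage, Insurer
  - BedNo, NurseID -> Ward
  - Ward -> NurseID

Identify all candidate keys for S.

Closure of {BedNo, NurseID} is {AdmitDate, BedNo, Dosage, Insurer, NurseID, Ward}, the whole schema; {BedNo, NurseID} is a candidate key.
Closure of {BedNo, Ward} is {AdmitDate, BedNo, Dosage, Insurer, NurseID, Ward}, the whole schema; {BedNo, Ward} is a candidate key.
Closure of {Dosage, Insurer, Ward} is {AdmitDate, BedNo, Dosage, Insurer, NurseID, Ward}, the whole schema; {Dosage, Insurer, Ward} is a candidate key.
Any other superkey properly contains one of these, so there are no further candidate keys.

{BedNo, NurseID}, {BedNo, Ward}, {Dosage, Insurer, Ward}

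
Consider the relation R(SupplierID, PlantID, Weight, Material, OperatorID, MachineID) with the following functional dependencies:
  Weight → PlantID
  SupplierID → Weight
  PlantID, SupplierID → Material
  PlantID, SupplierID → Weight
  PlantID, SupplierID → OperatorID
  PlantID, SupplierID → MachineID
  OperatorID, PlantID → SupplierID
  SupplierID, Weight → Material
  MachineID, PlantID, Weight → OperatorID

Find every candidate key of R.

{MachineID, Weight}, {OperatorID, PlantID}, {OperatorID, Weight}, {SupplierID}

{SupplierID}⁺ = {MachineID, Material, OperatorID, PlantID, SupplierID, Weight} — all of the relation — so {SupplierID} is a candidate key.
{MachineID, Weight}⁺ = {MachineID, Material, OperatorID, PlantID, SupplierID, Weight} — all of the relation — so {MachineID, Weight} is a candidate key.
{OperatorID, PlantID}⁺ = {MachineID, Material, OperatorID, PlantID, SupplierID, Weight} — all of the relation — so {OperatorID, PlantID} is a candidate key.
{OperatorID, Weight}⁺ = {MachineID, Material, OperatorID, PlantID, SupplierID, Weight} — all of the relation — so {OperatorID, Weight} is a candidate key.
No proper subset of any of these is a key, and no other minimal superkey exists.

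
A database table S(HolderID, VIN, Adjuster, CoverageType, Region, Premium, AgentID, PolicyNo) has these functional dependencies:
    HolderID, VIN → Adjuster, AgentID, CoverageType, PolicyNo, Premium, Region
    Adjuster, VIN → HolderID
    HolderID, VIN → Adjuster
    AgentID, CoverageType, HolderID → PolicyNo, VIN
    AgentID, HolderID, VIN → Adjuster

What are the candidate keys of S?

{Adjuster, VIN}⁺ = {Adjuster, AgentID, CoverageType, HolderID, PolicyNo, Premium, Region, VIN}, which is every attribute, so {Adjuster, VIN} is a candidate key.
{HolderID, VIN}⁺ = {Adjuster, AgentID, CoverageType, HolderID, PolicyNo, Premium, Region, VIN}, which is every attribute, so {HolderID, VIN} is a candidate key.
{AgentID, CoverageType, HolderID}⁺ = {Adjuster, AgentID, CoverageType, HolderID, PolicyNo, Premium, Region, VIN}, which is every attribute, so {AgentID, CoverageType, HolderID} is a candidate key.
These are minimal and exhaustive — every other superkey contains one of them.

{Adjuster, VIN}, {AgentID, CoverageType, HolderID}, {HolderID, VIN}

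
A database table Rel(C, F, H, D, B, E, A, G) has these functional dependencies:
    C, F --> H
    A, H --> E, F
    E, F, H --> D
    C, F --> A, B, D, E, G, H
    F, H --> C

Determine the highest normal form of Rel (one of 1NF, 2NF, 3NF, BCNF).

BCNF

Candidate keys: {A, H}, {C, F}, {F, H}. Prime attributes: {A, C, F, H}.
The left-hand side of every FD is a superkey, so BCNF is satisfied.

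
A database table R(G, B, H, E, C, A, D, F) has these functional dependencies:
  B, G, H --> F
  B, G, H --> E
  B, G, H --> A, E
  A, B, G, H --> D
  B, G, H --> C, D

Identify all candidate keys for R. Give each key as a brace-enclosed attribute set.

No FD produces {B, G, H}, so they must be in every candidate key.
{B, G, H}⁺ = {A, B, C, D, E, F, G, H}, which is every attribute, so {B, G, H} is a candidate key.
No other minimal set has full closure, so this is the only candidate key.

{B, G, H}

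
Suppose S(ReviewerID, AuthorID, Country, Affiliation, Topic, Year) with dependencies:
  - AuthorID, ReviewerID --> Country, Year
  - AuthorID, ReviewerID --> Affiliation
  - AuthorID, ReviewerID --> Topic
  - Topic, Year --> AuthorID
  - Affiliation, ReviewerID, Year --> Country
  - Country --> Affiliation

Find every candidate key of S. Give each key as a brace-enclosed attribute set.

{ReviewerID} never appears on the right of any FD, so every key must include it.
{AuthorID, ReviewerID} is a candidate key since {AuthorID, ReviewerID}⁺ = {Affiliation, AuthorID, Country, ReviewerID, Topic, Year} covers every attribute.
{ReviewerID, Topic, Year} is a candidate key since {ReviewerID, Topic, Year}⁺ = {Affiliation, AuthorID, Country, ReviewerID, Topic, Year} covers every attribute.
These are minimal and exhaustive — every other superkey contains one of them.

{AuthorID, ReviewerID}, {ReviewerID, Topic, Year}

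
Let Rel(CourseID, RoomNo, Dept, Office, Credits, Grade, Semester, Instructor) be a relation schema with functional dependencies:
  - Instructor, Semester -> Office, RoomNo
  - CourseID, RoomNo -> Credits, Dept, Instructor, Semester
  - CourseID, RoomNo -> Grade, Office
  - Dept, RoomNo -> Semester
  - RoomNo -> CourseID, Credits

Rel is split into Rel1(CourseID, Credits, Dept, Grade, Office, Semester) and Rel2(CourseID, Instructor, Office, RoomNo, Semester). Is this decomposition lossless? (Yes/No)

The shared attributes are {CourseID, Office, Semester} and {CourseID, Office, Semester}⁺ = {CourseID, Office, Semester}.
The closure covers neither Rel1 nor Rel2 entirely; the join is not lossless.

No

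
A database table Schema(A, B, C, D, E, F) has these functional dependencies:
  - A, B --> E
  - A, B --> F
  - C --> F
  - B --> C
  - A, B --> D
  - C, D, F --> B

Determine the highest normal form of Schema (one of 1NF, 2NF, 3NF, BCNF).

1NF

Candidate keys: {A, B}, {A, C, D}. Prime attributes: {A, B, C, D}.
For C --> F we have {C}⁺ = {C, F}; {C} is not a superkey, so BCNF fails.
Because {F} is non-prime and the left side of C --> F is not a superkey, the relation is not in 3NF.
{B} is a proper subset of the key {A, B}, and {B}⁺ contains the non-prime attribute {F} — a partial dependency, so 2NF is violated.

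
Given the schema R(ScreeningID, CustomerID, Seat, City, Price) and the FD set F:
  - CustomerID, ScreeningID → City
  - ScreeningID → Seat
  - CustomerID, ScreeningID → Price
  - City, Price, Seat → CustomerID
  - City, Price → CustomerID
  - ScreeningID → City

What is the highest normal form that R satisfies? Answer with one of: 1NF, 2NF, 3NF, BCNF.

Candidate keys: {CustomerID, ScreeningID}, {Price, ScreeningID}. Prime attributes: {CustomerID, Price, ScreeningID}.
ScreeningID → Seat breaks BCNF: {ScreeningID}⁺ = {City, ScreeningID, Seat}, so {ScreeningID} is not a superkey.
Because {Seat} is non-prime and the left side of ScreeningID → Seat is not a superkey, the relation is not in 3NF.
{ScreeningID} is a proper subset of the key {CustomerID, ScreeningID}, and {ScreeningID}⁺ contains the non-prime attributes {City, Seat} — a partial dependency, so 2NF is violated.

1NF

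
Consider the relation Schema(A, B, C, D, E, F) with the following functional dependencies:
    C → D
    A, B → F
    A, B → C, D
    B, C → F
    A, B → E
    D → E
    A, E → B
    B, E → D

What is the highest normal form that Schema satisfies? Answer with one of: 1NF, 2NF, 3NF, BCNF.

2NF

Candidate keys: {A, B}, {A, C}, {A, D}, {A, E}. Prime attributes: {A, B, C, D, E}.
C → D: {C}⁺ = {C, D, E}, which is not all of the attributes, so the left side is not a superkey — BCNF is violated.
Because {F} is non-prime and the left side of B, C → F is not a superkey, the relation is not in 3NF.
No non-prime attribute depends on a proper subset of any candidate key, so 2NF holds.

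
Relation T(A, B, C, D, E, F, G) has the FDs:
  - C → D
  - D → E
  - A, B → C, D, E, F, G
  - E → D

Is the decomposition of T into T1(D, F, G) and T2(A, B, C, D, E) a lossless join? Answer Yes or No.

T1 ∩ T2 = {D}; its closure under F is {D, E}.
T1 ⊄ {D, E} and T2 ⊄ {D, E}, so the split is lossy.

No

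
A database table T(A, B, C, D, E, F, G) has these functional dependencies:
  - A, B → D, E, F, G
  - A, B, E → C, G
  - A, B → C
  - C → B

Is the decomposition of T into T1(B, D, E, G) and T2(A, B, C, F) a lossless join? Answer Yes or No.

Common attributes: {B}; their closure is {B}.
Neither T1 nor T2 is contained in that closure, so the decomposition is lossy.

No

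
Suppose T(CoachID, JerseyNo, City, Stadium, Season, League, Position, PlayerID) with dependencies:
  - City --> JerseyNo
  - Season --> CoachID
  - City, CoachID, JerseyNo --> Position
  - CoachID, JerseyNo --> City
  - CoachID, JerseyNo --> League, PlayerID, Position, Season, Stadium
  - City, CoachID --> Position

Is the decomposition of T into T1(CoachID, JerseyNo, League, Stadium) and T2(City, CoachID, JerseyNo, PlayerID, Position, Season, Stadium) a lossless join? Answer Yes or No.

T1 ∩ T2 = {CoachID, JerseyNo, Stadium}; its closure under F is {City, CoachID, JerseyNo, League, PlayerID, Position, Season, Stadium}.
Since T1 ⊆ {City, CoachID, JerseyNo, League, PlayerID, Position, Season, Stadium}, the intersection is a superkey of T1; the decomposition is lossless.

Yes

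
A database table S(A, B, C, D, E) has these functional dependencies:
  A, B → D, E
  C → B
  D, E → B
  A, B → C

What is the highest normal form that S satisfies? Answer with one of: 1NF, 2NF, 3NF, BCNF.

3NF

Candidate keys: {A, B}, {A, C}, {A, D, E}. Prime attributes: {A, B, C, D, E}.
C → B: {C}⁺ = {B, C}, which is not all of the attributes, so the left side is not a superkey — BCNF is violated.
But every attribute on its right side ({B}) is prime, and the same holds for every other non-superkey FD, so 3NF still holds.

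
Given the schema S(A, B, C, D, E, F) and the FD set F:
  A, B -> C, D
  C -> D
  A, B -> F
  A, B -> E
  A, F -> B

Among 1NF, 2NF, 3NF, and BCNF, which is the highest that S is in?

2NF

Candidate keys: {A, B}, {A, F}. Prime attributes: {A, B, F}.
C -> D breaks BCNF: {C}⁺ = {C, D}, so {C} is not a superkey.
Because {D} is non-prime and the left side of C -> D is not a superkey, the relation is not in 3NF.
No non-prime attribute depends on a proper subset of any candidate key, so 2NF holds.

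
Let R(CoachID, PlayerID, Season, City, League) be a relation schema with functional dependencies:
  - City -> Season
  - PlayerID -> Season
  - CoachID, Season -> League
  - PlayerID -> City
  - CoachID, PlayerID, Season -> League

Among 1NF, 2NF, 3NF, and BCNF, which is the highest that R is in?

Candidate key: {CoachID, PlayerID}. Prime attributes: {CoachID, PlayerID}.
For City -> Season we have {City}⁺ = {City, Season}; {City} is not a superkey, so BCNF fails.
City -> Season has non-prime {Season} on the right and a non-superkey on the left, so 3NF fails.
{PlayerID} is a proper subset of the key {CoachID, PlayerID}, and {PlayerID}⁺ contains the non-prime attributes {City, Season} — a partial dependency, so 2NF is violated.

1NF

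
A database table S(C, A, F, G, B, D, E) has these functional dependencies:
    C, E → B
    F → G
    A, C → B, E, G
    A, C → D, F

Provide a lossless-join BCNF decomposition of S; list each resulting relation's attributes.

{A, C, D, E, F}; {B, C, E}; {F, G}

Candidate key of the original relation: {A, C}.
In {A, B, C, D, E, F, G}, {C, E} is not a superkey ({C, E}⁺ restricted to this set is {B, C, E}), so split on C, E → B into {B, C, E} and {A, C, D, E, F, G}.
{B, C, E}: every determinant is a superkey — BCNF.
In {A, C, D, E, F, G}, {F} is not a superkey ({F}⁺ restricted to this set is {F, G}), so split on F → G into {F, G} and {A, C, D, E, F}.
{F, G}: every determinant is a superkey — BCNF.
{A, C, D, E, F}: every determinant is a superkey — BCNF.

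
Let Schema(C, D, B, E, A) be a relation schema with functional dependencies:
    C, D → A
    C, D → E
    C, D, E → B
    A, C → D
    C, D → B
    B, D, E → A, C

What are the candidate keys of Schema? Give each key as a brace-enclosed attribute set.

{A, C}⁺ = {A, B, C, D, E} — all of the relation — so {A, C} is a candidate key.
{C, D}⁺ = {A, B, C, D, E} — all of the relation — so {C, D} is a candidate key.
{B, D, E}⁺ = {A, B, C, D, E} — all of the relation — so {B, D, E} is a candidate key.
These are minimal and exhaustive — every other superkey contains one of them.

{A, C}, {B, D, E}, {C, D}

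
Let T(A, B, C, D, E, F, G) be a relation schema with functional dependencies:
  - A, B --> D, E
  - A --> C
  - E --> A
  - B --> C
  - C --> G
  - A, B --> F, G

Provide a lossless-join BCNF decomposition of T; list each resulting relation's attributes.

Candidate keys of the original relation: {A, B}, {B, E}.
Within {A, B, C, D, E, F, G}: {A}⁺ ∩ {A, B, C, D, E, F, G} = {A, C, G}, not the whole set, so A --> C, G violates BCNF; decompose into {A, C, G} and {A, B, D, E, F}.
Within {A, C, G}: {C}⁺ ∩ {A, C, G} = {C, G}, not the whole set, so C --> G violates BCNF; decompose into {C, G} and {A, C}.
{C, G} has no BCNF violation.
{A, C} has no BCNF violation.
Within {A, B, D, E, F}: {E}⁺ ∩ {A, B, D, E, F} = {A, E}, not the whole set, so E --> A violates BCNF; decompose into {A, E} and {B, D, E, F}.
{A, E} has no BCNF violation.
{B, D, E, F} has no BCNF violation.

{A, C}; {A, E}; {B, D, E, F}; {C, G}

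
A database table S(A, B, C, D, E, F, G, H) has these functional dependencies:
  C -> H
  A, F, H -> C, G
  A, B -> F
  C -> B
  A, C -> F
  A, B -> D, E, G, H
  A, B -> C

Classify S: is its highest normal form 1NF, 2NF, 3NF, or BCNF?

3NF

Candidate keys: {A, B}, {A, C}, {A, F, H}. Prime attributes: {A, B, C, F, H}.
C -> H: {C}⁺ = {B, C, H}, which is not all of the attributes, so the left side is not a superkey — BCNF is violated.
But every attribute on its right side ({H}) is prime, and the same holds for every other non-superkey FD, so 3NF still holds.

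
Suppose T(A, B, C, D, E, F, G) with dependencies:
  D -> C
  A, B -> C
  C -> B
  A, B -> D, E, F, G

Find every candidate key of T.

{A} never appears on the right of any FD, so every key must include it.
{A, B}⁺ = {A, B, C, D, E, F, G} — all of the relation — so {A, B} is a candidate key.
{A, C}⁺ = {A, B, C, D, E, F, G} — all of the relation — so {A, C} is a candidate key.
{A, D}⁺ = {A, B, C, D, E, F, G} — all of the relation — so {A, D} is a candidate key.
These are minimal and exhaustive — every other superkey contains one of them.

{A, B}, {A, C}, {A, D}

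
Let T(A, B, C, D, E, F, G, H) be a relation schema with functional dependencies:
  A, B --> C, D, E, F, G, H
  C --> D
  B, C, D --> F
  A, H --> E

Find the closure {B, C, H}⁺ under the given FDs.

Start with {B, C, H}.
C --> D applies; add {D} → now {B, C, D, H}.
B, C, D --> F applies; add {F} → now {B, C, D, F, H}.
No further FD applies.

{B, C, D, F, H}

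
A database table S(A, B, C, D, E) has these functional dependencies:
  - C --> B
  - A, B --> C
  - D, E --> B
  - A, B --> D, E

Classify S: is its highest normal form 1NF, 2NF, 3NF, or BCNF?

Candidate keys: {A, B}, {A, C}, {A, D, E}. Prime attributes: {A, B, C, D, E}.
C --> B: {C}⁺ = {B, C}, which is not all of the attributes, so the left side is not a superkey — BCNF is violated.
Since {B} ⊆ prime attributes and every other non-superkey FD also has a prime right side, the schema is in 3NF.

3NF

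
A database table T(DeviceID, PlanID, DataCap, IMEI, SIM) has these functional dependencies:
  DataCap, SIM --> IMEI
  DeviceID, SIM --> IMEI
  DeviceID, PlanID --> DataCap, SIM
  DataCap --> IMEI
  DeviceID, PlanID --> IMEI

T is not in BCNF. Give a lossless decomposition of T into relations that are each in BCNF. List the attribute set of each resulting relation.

{DataCap, DeviceID, PlanID, SIM}; {DataCap, IMEI}

Candidate key of the original relation: {DeviceID, PlanID}.
Within {DataCap, DeviceID, IMEI, PlanID, SIM}: {DataCap, SIM}⁺ ∩ {DataCap, DeviceID, IMEI, PlanID, SIM} = {DataCap, IMEI, SIM}, not the whole set, so DataCap, SIM --> IMEI violates BCNF; decompose into {DataCap, IMEI, SIM} and {DataCap, DeviceID, PlanID, SIM}.
Within {DataCap, IMEI, SIM}: {DataCap}⁺ ∩ {DataCap, IMEI, SIM} = {DataCap, IMEI}, not the whole set, so DataCap --> IMEI violates BCNF; decompose into {DataCap, IMEI} and {DataCap, SIM}.
{DataCap, IMEI} is in BCNF.
{DataCap, SIM} is in BCNF.
{DataCap, DeviceID, PlanID, SIM} is in BCNF.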